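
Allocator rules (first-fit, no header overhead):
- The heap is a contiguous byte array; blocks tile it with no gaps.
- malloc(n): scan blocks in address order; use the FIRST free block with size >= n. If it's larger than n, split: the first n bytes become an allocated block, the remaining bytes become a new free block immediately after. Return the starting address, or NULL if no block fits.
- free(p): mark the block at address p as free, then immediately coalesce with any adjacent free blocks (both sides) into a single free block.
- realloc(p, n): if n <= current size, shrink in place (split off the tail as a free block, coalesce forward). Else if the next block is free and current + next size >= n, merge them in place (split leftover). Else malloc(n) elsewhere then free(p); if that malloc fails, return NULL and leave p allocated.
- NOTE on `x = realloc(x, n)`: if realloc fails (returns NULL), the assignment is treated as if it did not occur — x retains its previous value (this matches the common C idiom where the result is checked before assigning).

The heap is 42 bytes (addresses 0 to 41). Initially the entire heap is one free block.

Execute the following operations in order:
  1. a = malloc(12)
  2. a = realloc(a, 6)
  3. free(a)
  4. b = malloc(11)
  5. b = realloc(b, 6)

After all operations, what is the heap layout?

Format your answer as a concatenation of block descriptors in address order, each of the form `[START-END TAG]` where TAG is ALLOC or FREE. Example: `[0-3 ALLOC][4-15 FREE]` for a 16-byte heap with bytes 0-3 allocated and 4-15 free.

Op 1: a = malloc(12) -> a = 0; heap: [0-11 ALLOC][12-41 FREE]
Op 2: a = realloc(a, 6) -> a = 0; heap: [0-5 ALLOC][6-41 FREE]
Op 3: free(a) -> (freed a); heap: [0-41 FREE]
Op 4: b = malloc(11) -> b = 0; heap: [0-10 ALLOC][11-41 FREE]
Op 5: b = realloc(b, 6) -> b = 0; heap: [0-5 ALLOC][6-41 FREE]

Answer: [0-5 ALLOC][6-41 FREE]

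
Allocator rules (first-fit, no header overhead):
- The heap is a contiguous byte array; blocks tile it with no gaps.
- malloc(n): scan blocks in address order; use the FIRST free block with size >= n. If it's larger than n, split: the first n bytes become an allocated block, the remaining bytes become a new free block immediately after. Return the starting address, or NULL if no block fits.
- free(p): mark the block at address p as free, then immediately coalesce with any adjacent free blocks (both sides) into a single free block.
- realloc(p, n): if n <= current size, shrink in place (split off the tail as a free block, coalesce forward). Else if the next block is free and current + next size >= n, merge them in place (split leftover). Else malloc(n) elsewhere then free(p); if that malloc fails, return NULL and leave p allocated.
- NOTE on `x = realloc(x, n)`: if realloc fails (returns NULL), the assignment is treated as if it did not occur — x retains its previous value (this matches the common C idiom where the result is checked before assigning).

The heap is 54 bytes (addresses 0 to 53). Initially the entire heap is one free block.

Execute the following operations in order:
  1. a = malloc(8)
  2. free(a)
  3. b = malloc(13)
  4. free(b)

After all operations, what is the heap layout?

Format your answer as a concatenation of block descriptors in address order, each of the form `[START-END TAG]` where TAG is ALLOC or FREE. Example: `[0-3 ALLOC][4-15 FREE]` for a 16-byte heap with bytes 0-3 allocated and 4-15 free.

Answer: [0-53 FREE]

Derivation:
Op 1: a = malloc(8) -> a = 0; heap: [0-7 ALLOC][8-53 FREE]
Op 2: free(a) -> (freed a); heap: [0-53 FREE]
Op 3: b = malloc(13) -> b = 0; heap: [0-12 ALLOC][13-53 FREE]
Op 4: free(b) -> (freed b); heap: [0-53 FREE]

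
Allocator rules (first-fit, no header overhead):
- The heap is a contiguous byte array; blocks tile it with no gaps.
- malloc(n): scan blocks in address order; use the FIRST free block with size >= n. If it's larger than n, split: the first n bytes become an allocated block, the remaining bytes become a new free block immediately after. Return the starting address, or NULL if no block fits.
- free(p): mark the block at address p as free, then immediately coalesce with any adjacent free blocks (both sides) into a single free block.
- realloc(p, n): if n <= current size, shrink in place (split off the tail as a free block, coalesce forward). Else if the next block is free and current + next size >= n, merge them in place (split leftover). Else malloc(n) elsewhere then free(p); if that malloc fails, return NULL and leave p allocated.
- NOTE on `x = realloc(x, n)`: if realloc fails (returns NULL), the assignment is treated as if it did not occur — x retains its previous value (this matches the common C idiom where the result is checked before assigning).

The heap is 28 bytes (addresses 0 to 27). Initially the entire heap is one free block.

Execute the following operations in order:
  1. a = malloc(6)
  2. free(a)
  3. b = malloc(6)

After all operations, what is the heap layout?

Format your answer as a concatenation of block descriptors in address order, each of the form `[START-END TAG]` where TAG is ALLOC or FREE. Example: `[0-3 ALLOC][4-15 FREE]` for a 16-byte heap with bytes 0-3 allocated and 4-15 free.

Answer: [0-5 ALLOC][6-27 FREE]

Derivation:
Op 1: a = malloc(6) -> a = 0; heap: [0-5 ALLOC][6-27 FREE]
Op 2: free(a) -> (freed a); heap: [0-27 FREE]
Op 3: b = malloc(6) -> b = 0; heap: [0-5 ALLOC][6-27 FREE]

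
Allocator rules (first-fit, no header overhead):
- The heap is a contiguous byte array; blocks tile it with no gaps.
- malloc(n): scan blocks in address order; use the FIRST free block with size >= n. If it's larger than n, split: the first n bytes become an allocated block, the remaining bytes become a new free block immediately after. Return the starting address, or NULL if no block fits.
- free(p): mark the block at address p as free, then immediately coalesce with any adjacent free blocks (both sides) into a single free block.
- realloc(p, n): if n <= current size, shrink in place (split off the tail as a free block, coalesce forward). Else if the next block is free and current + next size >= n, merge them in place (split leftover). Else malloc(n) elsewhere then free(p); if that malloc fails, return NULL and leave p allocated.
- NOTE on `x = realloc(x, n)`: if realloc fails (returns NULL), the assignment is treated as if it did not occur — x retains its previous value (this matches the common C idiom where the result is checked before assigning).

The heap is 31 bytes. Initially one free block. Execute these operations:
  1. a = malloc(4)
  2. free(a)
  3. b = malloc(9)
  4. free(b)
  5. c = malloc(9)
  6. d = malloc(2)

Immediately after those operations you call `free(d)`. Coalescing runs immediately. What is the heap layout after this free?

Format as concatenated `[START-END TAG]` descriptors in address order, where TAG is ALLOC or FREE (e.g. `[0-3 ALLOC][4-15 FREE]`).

Answer: [0-8 ALLOC][9-30 FREE]

Derivation:
Op 1: a = malloc(4) -> a = 0; heap: [0-3 ALLOC][4-30 FREE]
Op 2: free(a) -> (freed a); heap: [0-30 FREE]
Op 3: b = malloc(9) -> b = 0; heap: [0-8 ALLOC][9-30 FREE]
Op 4: free(b) -> (freed b); heap: [0-30 FREE]
Op 5: c = malloc(9) -> c = 0; heap: [0-8 ALLOC][9-30 FREE]
Op 6: d = malloc(2) -> d = 9; heap: [0-8 ALLOC][9-10 ALLOC][11-30 FREE]
free(d): d = 9 -> block [9-10 ALLOC]; mark free, coalesce with adjacent free neighbors -> [0-8 ALLOC][9-30 FREE]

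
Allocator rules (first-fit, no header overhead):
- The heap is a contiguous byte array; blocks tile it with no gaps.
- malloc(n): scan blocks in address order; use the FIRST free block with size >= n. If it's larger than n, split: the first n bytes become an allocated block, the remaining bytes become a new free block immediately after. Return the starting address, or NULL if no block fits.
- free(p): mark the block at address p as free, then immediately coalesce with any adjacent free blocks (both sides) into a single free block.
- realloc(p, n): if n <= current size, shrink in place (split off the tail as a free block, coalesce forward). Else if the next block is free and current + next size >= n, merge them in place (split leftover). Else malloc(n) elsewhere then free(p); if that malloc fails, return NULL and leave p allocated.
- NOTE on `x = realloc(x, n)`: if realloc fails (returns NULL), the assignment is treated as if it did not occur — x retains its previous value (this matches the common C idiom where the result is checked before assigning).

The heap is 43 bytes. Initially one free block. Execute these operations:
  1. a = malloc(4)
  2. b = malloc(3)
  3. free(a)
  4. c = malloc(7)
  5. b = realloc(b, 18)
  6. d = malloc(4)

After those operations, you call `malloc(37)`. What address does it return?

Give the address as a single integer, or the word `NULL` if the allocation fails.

Op 1: a = malloc(4) -> a = 0; heap: [0-3 ALLOC][4-42 FREE]
Op 2: b = malloc(3) -> b = 4; heap: [0-3 ALLOC][4-6 ALLOC][7-42 FREE]
Op 3: free(a) -> (freed a); heap: [0-3 FREE][4-6 ALLOC][7-42 FREE]
Op 4: c = malloc(7) -> c = 7; heap: [0-3 FREE][4-6 ALLOC][7-13 ALLOC][14-42 FREE]
Op 5: b = realloc(b, 18) -> b = 14; heap: [0-6 FREE][7-13 ALLOC][14-31 ALLOC][32-42 FREE]
Op 6: d = malloc(4) -> d = 0; heap: [0-3 ALLOC][4-6 FREE][7-13 ALLOC][14-31 ALLOC][32-42 FREE]
malloc(37): first-fit scan over [0-3 ALLOC][4-6 FREE][7-13 ALLOC][14-31 ALLOC][32-42 FREE] -> NULL

Answer: NULL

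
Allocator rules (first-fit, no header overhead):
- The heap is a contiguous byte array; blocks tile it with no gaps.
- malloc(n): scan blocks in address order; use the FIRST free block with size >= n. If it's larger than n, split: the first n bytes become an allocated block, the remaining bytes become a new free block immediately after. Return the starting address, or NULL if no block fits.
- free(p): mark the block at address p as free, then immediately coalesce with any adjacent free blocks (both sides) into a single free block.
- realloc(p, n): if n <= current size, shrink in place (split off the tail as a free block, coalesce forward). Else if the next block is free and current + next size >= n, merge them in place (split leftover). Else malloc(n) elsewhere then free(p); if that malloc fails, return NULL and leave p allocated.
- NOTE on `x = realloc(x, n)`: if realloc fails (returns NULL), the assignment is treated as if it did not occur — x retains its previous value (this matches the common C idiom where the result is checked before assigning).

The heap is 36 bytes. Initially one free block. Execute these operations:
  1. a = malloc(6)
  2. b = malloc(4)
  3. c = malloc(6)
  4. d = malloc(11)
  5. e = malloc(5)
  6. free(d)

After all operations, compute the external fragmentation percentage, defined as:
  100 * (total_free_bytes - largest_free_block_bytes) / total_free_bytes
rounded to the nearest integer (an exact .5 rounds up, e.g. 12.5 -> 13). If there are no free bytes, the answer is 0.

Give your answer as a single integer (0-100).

Answer: 27

Derivation:
Op 1: a = malloc(6) -> a = 0; heap: [0-5 ALLOC][6-35 FREE]
Op 2: b = malloc(4) -> b = 6; heap: [0-5 ALLOC][6-9 ALLOC][10-35 FREE]
Op 3: c = malloc(6) -> c = 10; heap: [0-5 ALLOC][6-9 ALLOC][10-15 ALLOC][16-35 FREE]
Op 4: d = malloc(11) -> d = 16; heap: [0-5 ALLOC][6-9 ALLOC][10-15 ALLOC][16-26 ALLOC][27-35 FREE]
Op 5: e = malloc(5) -> e = 27; heap: [0-5 ALLOC][6-9 ALLOC][10-15 ALLOC][16-26 ALLOC][27-31 ALLOC][32-35 FREE]
Op 6: free(d) -> (freed d); heap: [0-5 ALLOC][6-9 ALLOC][10-15 ALLOC][16-26 FREE][27-31 ALLOC][32-35 FREE]
Free blocks: [11 4] total_free=15 largest=11 -> 100*(15-11)/15 = 400/15 ≈ 26.667 -> rounds to 27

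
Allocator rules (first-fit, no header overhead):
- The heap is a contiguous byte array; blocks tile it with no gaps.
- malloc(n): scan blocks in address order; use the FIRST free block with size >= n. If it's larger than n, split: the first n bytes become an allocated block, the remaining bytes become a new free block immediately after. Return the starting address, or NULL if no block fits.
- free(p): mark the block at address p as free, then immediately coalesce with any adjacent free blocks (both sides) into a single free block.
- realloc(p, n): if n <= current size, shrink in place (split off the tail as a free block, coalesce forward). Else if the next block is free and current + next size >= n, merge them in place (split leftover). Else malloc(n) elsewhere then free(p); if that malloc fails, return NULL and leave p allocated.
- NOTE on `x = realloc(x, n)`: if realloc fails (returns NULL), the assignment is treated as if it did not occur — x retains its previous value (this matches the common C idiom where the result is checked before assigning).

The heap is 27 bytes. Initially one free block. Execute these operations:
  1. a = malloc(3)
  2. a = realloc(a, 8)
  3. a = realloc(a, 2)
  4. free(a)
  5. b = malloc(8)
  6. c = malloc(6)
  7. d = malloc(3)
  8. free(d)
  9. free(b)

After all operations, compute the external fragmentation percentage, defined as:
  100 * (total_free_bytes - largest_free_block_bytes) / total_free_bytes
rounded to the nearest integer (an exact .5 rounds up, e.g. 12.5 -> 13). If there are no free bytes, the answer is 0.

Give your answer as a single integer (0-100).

Op 1: a = malloc(3) -> a = 0; heap: [0-2 ALLOC][3-26 FREE]
Op 2: a = realloc(a, 8) -> a = 0; heap: [0-7 ALLOC][8-26 FREE]
Op 3: a = realloc(a, 2) -> a = 0; heap: [0-1 ALLOC][2-26 FREE]
Op 4: free(a) -> (freed a); heap: [0-26 FREE]
Op 5: b = malloc(8) -> b = 0; heap: [0-7 ALLOC][8-26 FREE]
Op 6: c = malloc(6) -> c = 8; heap: [0-7 ALLOC][8-13 ALLOC][14-26 FREE]
Op 7: d = malloc(3) -> d = 14; heap: [0-7 ALLOC][8-13 ALLOC][14-16 ALLOC][17-26 FREE]
Op 8: free(d) -> (freed d); heap: [0-7 ALLOC][8-13 ALLOC][14-26 FREE]
Op 9: free(b) -> (freed b); heap: [0-7 FREE][8-13 ALLOC][14-26 FREE]
Free blocks: [8 13] total_free=21 largest=13 -> 100*(21-13)/21 = 800/21 ≈ 38.095 -> rounds to 38

Answer: 38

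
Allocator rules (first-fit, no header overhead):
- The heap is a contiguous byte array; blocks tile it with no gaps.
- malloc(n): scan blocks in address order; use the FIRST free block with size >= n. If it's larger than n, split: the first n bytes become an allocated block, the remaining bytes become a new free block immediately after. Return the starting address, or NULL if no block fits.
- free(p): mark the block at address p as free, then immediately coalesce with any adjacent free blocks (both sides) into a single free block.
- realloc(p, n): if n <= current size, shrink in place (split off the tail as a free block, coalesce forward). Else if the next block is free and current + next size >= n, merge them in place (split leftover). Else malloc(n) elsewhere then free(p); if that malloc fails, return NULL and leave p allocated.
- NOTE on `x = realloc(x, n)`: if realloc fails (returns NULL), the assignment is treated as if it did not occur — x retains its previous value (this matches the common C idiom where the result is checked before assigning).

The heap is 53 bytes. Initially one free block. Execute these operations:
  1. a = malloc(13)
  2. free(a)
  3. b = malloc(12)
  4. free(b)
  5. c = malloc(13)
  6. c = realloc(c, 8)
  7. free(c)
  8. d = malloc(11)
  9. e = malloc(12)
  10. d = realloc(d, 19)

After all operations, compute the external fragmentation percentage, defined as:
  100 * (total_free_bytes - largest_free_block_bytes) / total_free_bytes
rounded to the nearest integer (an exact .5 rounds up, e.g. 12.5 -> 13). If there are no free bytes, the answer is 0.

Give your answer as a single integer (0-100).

Op 1: a = malloc(13) -> a = 0; heap: [0-12 ALLOC][13-52 FREE]
Op 2: free(a) -> (freed a); heap: [0-52 FREE]
Op 3: b = malloc(12) -> b = 0; heap: [0-11 ALLOC][12-52 FREE]
Op 4: free(b) -> (freed b); heap: [0-52 FREE]
Op 5: c = malloc(13) -> c = 0; heap: [0-12 ALLOC][13-52 FREE]
Op 6: c = realloc(c, 8) -> c = 0; heap: [0-7 ALLOC][8-52 FREE]
Op 7: free(c) -> (freed c); heap: [0-52 FREE]
Op 8: d = malloc(11) -> d = 0; heap: [0-10 ALLOC][11-52 FREE]
Op 9: e = malloc(12) -> e = 11; heap: [0-10 ALLOC][11-22 ALLOC][23-52 FREE]
Op 10: d = realloc(d, 19) -> d = 23; heap: [0-10 FREE][11-22 ALLOC][23-41 ALLOC][42-52 FREE]
Free blocks: [11 11] total_free=22 largest=11 -> 100*(22-11)/22 = 1100/22 = 50

Answer: 50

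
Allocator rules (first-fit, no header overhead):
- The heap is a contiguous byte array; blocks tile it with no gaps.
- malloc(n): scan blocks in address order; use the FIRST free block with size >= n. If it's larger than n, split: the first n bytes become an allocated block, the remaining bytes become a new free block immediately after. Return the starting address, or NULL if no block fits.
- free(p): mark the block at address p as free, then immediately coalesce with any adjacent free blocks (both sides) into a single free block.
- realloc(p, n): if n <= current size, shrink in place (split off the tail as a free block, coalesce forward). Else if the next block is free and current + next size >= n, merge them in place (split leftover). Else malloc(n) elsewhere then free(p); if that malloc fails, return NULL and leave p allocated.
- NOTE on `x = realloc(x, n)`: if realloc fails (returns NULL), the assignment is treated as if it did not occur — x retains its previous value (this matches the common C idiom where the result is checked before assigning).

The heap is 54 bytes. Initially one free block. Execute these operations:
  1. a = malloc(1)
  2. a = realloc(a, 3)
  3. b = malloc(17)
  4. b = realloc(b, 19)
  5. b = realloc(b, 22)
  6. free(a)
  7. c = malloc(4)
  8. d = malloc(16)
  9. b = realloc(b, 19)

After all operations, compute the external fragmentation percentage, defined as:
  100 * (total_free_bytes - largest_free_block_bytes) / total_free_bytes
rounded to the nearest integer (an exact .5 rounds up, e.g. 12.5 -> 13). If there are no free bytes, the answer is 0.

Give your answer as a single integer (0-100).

Op 1: a = malloc(1) -> a = 0; heap: [0-0 ALLOC][1-53 FREE]
Op 2: a = realloc(a, 3) -> a = 0; heap: [0-2 ALLOC][3-53 FREE]
Op 3: b = malloc(17) -> b = 3; heap: [0-2 ALLOC][3-19 ALLOC][20-53 FREE]
Op 4: b = realloc(b, 19) -> b = 3; heap: [0-2 ALLOC][3-21 ALLOC][22-53 FREE]
Op 5: b = realloc(b, 22) -> b = 3; heap: [0-2 ALLOC][3-24 ALLOC][25-53 FREE]
Op 6: free(a) -> (freed a); heap: [0-2 FREE][3-24 ALLOC][25-53 FREE]
Op 7: c = malloc(4) -> c = 25; heap: [0-2 FREE][3-24 ALLOC][25-28 ALLOC][29-53 FREE]
Op 8: d = malloc(16) -> d = 29; heap: [0-2 FREE][3-24 ALLOC][25-28 ALLOC][29-44 ALLOC][45-53 FREE]
Op 9: b = realloc(b, 19) -> b = 3; heap: [0-2 FREE][3-21 ALLOC][22-24 FREE][25-28 ALLOC][29-44 ALLOC][45-53 FREE]
Free blocks: [3 3 9] total_free=15 largest=9 -> 100*(15-9)/15 = 600/15 = 40

Answer: 40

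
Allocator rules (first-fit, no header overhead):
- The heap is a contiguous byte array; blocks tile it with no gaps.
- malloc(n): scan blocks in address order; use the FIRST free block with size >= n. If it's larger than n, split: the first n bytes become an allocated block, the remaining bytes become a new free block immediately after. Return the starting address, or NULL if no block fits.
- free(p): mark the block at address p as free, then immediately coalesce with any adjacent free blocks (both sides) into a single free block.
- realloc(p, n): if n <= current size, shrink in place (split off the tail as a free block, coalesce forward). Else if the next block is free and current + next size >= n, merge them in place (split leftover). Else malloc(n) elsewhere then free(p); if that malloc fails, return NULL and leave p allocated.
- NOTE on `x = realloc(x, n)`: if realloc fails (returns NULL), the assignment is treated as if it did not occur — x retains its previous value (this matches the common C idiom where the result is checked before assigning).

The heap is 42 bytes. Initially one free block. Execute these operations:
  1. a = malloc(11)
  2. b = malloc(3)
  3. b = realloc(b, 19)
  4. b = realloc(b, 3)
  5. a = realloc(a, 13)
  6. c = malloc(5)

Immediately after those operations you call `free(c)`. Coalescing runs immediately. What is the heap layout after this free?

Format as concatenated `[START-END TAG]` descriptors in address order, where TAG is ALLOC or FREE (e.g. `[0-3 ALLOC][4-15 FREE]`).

Answer: [0-10 FREE][11-13 ALLOC][14-26 ALLOC][27-41 FREE]

Derivation:
Op 1: a = malloc(11) -> a = 0; heap: [0-10 ALLOC][11-41 FREE]
Op 2: b = malloc(3) -> b = 11; heap: [0-10 ALLOC][11-13 ALLOC][14-41 FREE]
Op 3: b = realloc(b, 19) -> b = 11; heap: [0-10 ALLOC][11-29 ALLOC][30-41 FREE]
Op 4: b = realloc(b, 3) -> b = 11; heap: [0-10 ALLOC][11-13 ALLOC][14-41 FREE]
Op 5: a = realloc(a, 13) -> a = 14; heap: [0-10 FREE][11-13 ALLOC][14-26 ALLOC][27-41 FREE]
Op 6: c = malloc(5) -> c = 0; heap: [0-4 ALLOC][5-10 FREE][11-13 ALLOC][14-26 ALLOC][27-41 FREE]
free(c): c = 0 -> block [0-4 ALLOC]; mark free, coalesce with adjacent free neighbors -> [0-10 FREE][11-13 ALLOC][14-26 ALLOC][27-41 FREE]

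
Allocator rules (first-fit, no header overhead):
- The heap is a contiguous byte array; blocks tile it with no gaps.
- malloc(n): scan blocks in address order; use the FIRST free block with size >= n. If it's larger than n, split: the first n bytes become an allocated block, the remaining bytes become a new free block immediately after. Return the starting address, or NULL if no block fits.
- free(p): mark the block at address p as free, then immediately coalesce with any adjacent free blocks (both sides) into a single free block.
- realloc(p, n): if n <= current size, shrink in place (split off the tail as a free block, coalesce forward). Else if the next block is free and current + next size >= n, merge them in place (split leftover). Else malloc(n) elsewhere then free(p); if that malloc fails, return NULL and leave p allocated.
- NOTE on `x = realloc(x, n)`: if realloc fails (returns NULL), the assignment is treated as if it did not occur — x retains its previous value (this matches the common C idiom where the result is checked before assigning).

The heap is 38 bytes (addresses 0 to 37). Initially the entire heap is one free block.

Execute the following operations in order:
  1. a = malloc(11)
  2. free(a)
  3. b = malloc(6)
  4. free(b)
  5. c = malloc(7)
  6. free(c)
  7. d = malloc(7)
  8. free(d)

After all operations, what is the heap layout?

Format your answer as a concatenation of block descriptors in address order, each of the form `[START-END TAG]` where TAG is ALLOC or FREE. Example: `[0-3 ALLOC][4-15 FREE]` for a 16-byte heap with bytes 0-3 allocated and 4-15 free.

Answer: [0-37 FREE]

Derivation:
Op 1: a = malloc(11) -> a = 0; heap: [0-10 ALLOC][11-37 FREE]
Op 2: free(a) -> (freed a); heap: [0-37 FREE]
Op 3: b = malloc(6) -> b = 0; heap: [0-5 ALLOC][6-37 FREE]
Op 4: free(b) -> (freed b); heap: [0-37 FREE]
Op 5: c = malloc(7) -> c = 0; heap: [0-6 ALLOC][7-37 FREE]
Op 6: free(c) -> (freed c); heap: [0-37 FREE]
Op 7: d = malloc(7) -> d = 0; heap: [0-6 ALLOC][7-37 FREE]
Op 8: free(d) -> (freed d); heap: [0-37 FREE]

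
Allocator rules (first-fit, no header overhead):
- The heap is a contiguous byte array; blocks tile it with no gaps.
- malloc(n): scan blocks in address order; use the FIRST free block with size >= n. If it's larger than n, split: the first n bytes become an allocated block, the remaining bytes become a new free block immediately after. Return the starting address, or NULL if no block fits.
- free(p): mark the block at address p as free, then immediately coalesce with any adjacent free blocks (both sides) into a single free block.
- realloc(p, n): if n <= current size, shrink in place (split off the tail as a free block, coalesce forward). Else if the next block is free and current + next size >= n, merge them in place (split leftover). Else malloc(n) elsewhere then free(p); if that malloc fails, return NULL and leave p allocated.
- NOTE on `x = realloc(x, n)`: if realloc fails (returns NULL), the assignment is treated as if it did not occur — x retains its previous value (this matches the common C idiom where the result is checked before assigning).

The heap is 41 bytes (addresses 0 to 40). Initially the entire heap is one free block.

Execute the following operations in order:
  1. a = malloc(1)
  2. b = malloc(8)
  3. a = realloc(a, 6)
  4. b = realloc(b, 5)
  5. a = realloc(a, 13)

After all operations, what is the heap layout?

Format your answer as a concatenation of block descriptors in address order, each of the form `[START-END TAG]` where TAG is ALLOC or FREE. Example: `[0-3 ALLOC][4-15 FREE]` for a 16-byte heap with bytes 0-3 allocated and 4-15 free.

Answer: [0-0 FREE][1-5 ALLOC][6-8 FREE][9-21 ALLOC][22-40 FREE]

Derivation:
Op 1: a = malloc(1) -> a = 0; heap: [0-0 ALLOC][1-40 FREE]
Op 2: b = malloc(8) -> b = 1; heap: [0-0 ALLOC][1-8 ALLOC][9-40 FREE]
Op 3: a = realloc(a, 6) -> a = 9; heap: [0-0 FREE][1-8 ALLOC][9-14 ALLOC][15-40 FREE]
Op 4: b = realloc(b, 5) -> b = 1; heap: [0-0 FREE][1-5 ALLOC][6-8 FREE][9-14 ALLOC][15-40 FREE]
Op 5: a = realloc(a, 13) -> a = 9; heap: [0-0 FREE][1-5 ALLOC][6-8 FREE][9-21 ALLOC][22-40 FREE]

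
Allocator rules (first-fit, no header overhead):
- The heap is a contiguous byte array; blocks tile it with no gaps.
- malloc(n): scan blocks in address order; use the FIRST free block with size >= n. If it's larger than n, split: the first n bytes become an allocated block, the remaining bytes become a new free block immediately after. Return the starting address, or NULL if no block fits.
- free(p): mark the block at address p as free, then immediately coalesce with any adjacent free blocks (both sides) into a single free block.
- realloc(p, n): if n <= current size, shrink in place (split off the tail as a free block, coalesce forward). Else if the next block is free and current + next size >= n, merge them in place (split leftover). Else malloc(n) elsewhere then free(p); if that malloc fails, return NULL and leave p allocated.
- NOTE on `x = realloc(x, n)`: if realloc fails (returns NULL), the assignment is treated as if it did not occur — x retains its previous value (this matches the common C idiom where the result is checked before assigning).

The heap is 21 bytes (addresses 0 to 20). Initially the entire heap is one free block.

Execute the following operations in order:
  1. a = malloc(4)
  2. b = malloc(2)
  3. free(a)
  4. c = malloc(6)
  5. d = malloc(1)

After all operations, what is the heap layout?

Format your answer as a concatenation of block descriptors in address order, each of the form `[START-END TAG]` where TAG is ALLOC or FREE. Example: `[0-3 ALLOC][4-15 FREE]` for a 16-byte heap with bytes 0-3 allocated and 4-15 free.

Op 1: a = malloc(4) -> a = 0; heap: [0-3 ALLOC][4-20 FREE]
Op 2: b = malloc(2) -> b = 4; heap: [0-3 ALLOC][4-5 ALLOC][6-20 FREE]
Op 3: free(a) -> (freed a); heap: [0-3 FREE][4-5 ALLOC][6-20 FREE]
Op 4: c = malloc(6) -> c = 6; heap: [0-3 FREE][4-5 ALLOC][6-11 ALLOC][12-20 FREE]
Op 5: d = malloc(1) -> d = 0; heap: [0-0 ALLOC][1-3 FREE][4-5 ALLOC][6-11 ALLOC][12-20 FREE]

Answer: [0-0 ALLOC][1-3 FREE][4-5 ALLOC][6-11 ALLOC][12-20 FREE]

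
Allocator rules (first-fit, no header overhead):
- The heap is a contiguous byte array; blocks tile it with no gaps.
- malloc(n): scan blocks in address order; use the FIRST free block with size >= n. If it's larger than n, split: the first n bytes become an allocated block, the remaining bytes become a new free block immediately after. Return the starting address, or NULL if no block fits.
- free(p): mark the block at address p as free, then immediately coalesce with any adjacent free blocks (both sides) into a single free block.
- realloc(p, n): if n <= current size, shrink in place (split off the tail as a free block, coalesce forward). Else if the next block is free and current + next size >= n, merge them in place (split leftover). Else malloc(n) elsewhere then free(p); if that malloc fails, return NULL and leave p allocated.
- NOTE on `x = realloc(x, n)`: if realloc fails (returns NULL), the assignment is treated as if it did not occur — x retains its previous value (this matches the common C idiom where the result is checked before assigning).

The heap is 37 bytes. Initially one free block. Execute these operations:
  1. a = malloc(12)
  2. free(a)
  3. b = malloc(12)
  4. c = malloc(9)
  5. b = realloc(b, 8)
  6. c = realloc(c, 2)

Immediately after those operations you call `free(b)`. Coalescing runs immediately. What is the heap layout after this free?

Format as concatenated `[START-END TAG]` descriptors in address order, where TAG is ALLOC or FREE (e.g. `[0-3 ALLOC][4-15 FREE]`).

Answer: [0-11 FREE][12-13 ALLOC][14-36 FREE]

Derivation:
Op 1: a = malloc(12) -> a = 0; heap: [0-11 ALLOC][12-36 FREE]
Op 2: free(a) -> (freed a); heap: [0-36 FREE]
Op 3: b = malloc(12) -> b = 0; heap: [0-11 ALLOC][12-36 FREE]
Op 4: c = malloc(9) -> c = 12; heap: [0-11 ALLOC][12-20 ALLOC][21-36 FREE]
Op 5: b = realloc(b, 8) -> b = 0; heap: [0-7 ALLOC][8-11 FREE][12-20 ALLOC][21-36 FREE]
Op 6: c = realloc(c, 2) -> c = 12; heap: [0-7 ALLOC][8-11 FREE][12-13 ALLOC][14-36 FREE]
free(b): b = 0 -> block [0-7 ALLOC]; mark free, coalesce with adjacent free neighbors -> [0-11 FREE][12-13 ALLOC][14-36 FREE]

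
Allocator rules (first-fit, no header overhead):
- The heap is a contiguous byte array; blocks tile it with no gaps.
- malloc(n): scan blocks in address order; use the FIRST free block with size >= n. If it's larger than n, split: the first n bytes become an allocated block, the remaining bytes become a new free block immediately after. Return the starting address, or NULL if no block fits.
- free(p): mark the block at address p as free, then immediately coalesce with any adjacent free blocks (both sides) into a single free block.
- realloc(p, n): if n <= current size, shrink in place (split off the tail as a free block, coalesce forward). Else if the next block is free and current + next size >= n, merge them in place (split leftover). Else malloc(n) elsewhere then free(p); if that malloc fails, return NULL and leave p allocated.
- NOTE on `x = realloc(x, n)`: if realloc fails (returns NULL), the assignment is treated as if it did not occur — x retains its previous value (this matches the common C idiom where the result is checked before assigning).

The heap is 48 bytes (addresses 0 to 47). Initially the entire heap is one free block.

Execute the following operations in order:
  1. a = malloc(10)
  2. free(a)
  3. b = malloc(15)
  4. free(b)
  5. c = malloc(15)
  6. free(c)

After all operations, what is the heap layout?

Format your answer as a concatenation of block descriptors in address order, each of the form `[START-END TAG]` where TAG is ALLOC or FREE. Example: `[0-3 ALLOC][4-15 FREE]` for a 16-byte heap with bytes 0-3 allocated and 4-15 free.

Answer: [0-47 FREE]

Derivation:
Op 1: a = malloc(10) -> a = 0; heap: [0-9 ALLOC][10-47 FREE]
Op 2: free(a) -> (freed a); heap: [0-47 FREE]
Op 3: b = malloc(15) -> b = 0; heap: [0-14 ALLOC][15-47 FREE]
Op 4: free(b) -> (freed b); heap: [0-47 FREE]
Op 5: c = malloc(15) -> c = 0; heap: [0-14 ALLOC][15-47 FREE]
Op 6: free(c) -> (freed c); heap: [0-47 FREE]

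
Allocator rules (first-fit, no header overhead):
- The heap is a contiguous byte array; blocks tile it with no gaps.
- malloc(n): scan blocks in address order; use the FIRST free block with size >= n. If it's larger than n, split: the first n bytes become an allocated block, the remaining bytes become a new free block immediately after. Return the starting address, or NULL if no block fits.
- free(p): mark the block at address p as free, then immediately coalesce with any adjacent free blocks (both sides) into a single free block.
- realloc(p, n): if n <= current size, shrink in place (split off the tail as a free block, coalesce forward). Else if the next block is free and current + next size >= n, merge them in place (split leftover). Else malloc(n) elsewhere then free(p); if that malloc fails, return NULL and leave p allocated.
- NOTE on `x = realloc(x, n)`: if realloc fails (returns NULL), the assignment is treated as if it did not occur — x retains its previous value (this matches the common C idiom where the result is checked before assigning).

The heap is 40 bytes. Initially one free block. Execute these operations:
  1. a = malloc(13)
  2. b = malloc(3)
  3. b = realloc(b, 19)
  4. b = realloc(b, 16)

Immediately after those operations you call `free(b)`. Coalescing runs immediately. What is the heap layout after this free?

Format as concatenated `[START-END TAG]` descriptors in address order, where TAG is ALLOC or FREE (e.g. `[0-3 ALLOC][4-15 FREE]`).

Op 1: a = malloc(13) -> a = 0; heap: [0-12 ALLOC][13-39 FREE]
Op 2: b = malloc(3) -> b = 13; heap: [0-12 ALLOC][13-15 ALLOC][16-39 FREE]
Op 3: b = realloc(b, 19) -> b = 13; heap: [0-12 ALLOC][13-31 ALLOC][32-39 FREE]
Op 4: b = realloc(b, 16) -> b = 13; heap: [0-12 ALLOC][13-28 ALLOC][29-39 FREE]
free(b): b = 13 -> block [13-28 ALLOC]; mark free, coalesce with adjacent free neighbors -> [0-12 ALLOC][13-39 FREE]

Answer: [0-12 ALLOC][13-39 FREE]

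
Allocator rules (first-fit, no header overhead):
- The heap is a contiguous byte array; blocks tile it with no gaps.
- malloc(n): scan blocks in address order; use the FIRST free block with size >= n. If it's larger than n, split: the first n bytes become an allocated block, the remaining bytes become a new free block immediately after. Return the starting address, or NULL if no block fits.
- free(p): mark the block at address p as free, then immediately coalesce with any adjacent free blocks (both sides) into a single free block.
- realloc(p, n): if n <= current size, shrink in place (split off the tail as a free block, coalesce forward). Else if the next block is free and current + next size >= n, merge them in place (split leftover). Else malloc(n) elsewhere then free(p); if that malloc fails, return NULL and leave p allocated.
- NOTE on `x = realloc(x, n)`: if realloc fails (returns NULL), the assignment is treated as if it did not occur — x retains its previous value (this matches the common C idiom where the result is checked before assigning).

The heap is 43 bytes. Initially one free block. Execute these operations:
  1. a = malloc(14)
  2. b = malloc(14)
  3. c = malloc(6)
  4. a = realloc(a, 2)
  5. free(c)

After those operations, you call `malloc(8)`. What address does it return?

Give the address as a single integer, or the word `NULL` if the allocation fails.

Answer: 2

Derivation:
Op 1: a = malloc(14) -> a = 0; heap: [0-13 ALLOC][14-42 FREE]
Op 2: b = malloc(14) -> b = 14; heap: [0-13 ALLOC][14-27 ALLOC][28-42 FREE]
Op 3: c = malloc(6) -> c = 28; heap: [0-13 ALLOC][14-27 ALLOC][28-33 ALLOC][34-42 FREE]
Op 4: a = realloc(a, 2) -> a = 0; heap: [0-1 ALLOC][2-13 FREE][14-27 ALLOC][28-33 ALLOC][34-42 FREE]
Op 5: free(c) -> (freed c); heap: [0-1 ALLOC][2-13 FREE][14-27 ALLOC][28-42 FREE]
malloc(8): first-fit scan over [0-1 ALLOC][2-13 FREE][14-27 ALLOC][28-42 FREE] -> 2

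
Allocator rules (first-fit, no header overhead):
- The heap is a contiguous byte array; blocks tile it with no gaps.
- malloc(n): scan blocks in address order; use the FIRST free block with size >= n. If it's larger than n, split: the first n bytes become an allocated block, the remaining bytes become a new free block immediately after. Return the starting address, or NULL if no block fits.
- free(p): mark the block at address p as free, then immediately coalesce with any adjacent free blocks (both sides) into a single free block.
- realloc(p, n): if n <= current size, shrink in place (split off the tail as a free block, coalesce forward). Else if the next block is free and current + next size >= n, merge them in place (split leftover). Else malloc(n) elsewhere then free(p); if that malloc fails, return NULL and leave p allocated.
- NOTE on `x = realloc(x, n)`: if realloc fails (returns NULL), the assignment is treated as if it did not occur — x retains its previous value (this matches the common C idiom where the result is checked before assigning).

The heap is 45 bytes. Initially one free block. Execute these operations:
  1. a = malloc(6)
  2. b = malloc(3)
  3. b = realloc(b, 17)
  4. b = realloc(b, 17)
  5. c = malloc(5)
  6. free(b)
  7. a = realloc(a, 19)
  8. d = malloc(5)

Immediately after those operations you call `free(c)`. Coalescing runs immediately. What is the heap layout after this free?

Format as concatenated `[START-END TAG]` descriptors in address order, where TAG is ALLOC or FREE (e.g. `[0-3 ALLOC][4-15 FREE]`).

Answer: [0-18 ALLOC][19-27 FREE][28-32 ALLOC][33-44 FREE]

Derivation:
Op 1: a = malloc(6) -> a = 0; heap: [0-5 ALLOC][6-44 FREE]
Op 2: b = malloc(3) -> b = 6; heap: [0-5 ALLOC][6-8 ALLOC][9-44 FREE]
Op 3: b = realloc(b, 17) -> b = 6; heap: [0-5 ALLOC][6-22 ALLOC][23-44 FREE]
Op 4: b = realloc(b, 17) -> b = 6; heap: [0-5 ALLOC][6-22 ALLOC][23-44 FREE]
Op 5: c = malloc(5) -> c = 23; heap: [0-5 ALLOC][6-22 ALLOC][23-27 ALLOC][28-44 FREE]
Op 6: free(b) -> (freed b); heap: [0-5 ALLOC][6-22 FREE][23-27 ALLOC][28-44 FREE]
Op 7: a = realloc(a, 19) -> a = 0; heap: [0-18 ALLOC][19-22 FREE][23-27 ALLOC][28-44 FREE]
Op 8: d = malloc(5) -> d = 28; heap: [0-18 ALLOC][19-22 FREE][23-27 ALLOC][28-32 ALLOC][33-44 FREE]
free(c): c = 23 -> block [23-27 ALLOC]; mark free, coalesce with adjacent free neighbors -> [0-18 ALLOC][19-27 FREE][28-32 ALLOC][33-44 FREE]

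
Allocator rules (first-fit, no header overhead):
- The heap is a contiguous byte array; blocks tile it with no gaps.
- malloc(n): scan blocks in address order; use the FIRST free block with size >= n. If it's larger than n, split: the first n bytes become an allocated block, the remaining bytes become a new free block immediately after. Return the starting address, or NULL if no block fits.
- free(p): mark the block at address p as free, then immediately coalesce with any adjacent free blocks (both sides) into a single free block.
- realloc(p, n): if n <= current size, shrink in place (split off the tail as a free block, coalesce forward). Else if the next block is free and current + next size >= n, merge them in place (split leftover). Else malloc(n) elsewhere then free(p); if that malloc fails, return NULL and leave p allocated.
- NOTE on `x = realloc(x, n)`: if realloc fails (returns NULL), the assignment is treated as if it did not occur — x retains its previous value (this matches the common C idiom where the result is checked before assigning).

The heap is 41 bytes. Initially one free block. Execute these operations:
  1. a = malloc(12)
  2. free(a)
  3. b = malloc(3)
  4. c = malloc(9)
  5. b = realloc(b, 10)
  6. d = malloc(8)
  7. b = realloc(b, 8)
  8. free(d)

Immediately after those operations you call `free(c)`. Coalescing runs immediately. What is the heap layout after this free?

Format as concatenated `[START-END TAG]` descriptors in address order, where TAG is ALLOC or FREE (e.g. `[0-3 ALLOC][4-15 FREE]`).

Op 1: a = malloc(12) -> a = 0; heap: [0-11 ALLOC][12-40 FREE]
Op 2: free(a) -> (freed a); heap: [0-40 FREE]
Op 3: b = malloc(3) -> b = 0; heap: [0-2 ALLOC][3-40 FREE]
Op 4: c = malloc(9) -> c = 3; heap: [0-2 ALLOC][3-11 ALLOC][12-40 FREE]
Op 5: b = realloc(b, 10) -> b = 12; heap: [0-2 FREE][3-11 ALLOC][12-21 ALLOC][22-40 FREE]
Op 6: d = malloc(8) -> d = 22; heap: [0-2 FREE][3-11 ALLOC][12-21 ALLOC][22-29 ALLOC][30-40 FREE]
Op 7: b = realloc(b, 8) -> b = 12; heap: [0-2 FREE][3-11 ALLOC][12-19 ALLOC][20-21 FREE][22-29 ALLOC][30-40 FREE]
Op 8: free(d) -> (freed d); heap: [0-2 FREE][3-11 ALLOC][12-19 ALLOC][20-40 FREE]
free(c): c = 3 -> block [3-11 ALLOC]; mark free, coalesce with adjacent free neighbors -> [0-11 FREE][12-19 ALLOC][20-40 FREE]

Answer: [0-11 FREE][12-19 ALLOC][20-40 FREE]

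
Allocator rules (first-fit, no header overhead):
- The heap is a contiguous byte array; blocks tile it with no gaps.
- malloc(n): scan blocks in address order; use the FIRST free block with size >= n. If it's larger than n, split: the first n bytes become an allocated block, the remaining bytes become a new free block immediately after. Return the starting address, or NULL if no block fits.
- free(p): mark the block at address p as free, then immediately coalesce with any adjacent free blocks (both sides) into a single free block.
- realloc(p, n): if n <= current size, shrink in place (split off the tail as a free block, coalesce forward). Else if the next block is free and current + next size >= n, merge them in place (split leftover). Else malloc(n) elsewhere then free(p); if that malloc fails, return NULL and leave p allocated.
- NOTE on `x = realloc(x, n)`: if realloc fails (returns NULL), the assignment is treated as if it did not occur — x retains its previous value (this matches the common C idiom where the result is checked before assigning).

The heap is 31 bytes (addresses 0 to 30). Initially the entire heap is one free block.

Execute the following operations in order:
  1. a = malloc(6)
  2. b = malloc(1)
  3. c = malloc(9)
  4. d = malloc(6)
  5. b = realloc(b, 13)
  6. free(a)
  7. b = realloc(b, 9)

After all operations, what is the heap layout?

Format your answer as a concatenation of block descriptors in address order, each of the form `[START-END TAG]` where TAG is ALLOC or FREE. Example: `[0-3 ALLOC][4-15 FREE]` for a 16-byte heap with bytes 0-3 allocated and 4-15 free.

Answer: [0-6 FREE][7-15 ALLOC][16-21 ALLOC][22-30 ALLOC]

Derivation:
Op 1: a = malloc(6) -> a = 0; heap: [0-5 ALLOC][6-30 FREE]
Op 2: b = malloc(1) -> b = 6; heap: [0-5 ALLOC][6-6 ALLOC][7-30 FREE]
Op 3: c = malloc(9) -> c = 7; heap: [0-5 ALLOC][6-6 ALLOC][7-15 ALLOC][16-30 FREE]
Op 4: d = malloc(6) -> d = 16; heap: [0-5 ALLOC][6-6 ALLOC][7-15 ALLOC][16-21 ALLOC][22-30 FREE]
Op 5: b = realloc(b, 13) -> NULL (b unchanged); heap: [0-5 ALLOC][6-6 ALLOC][7-15 ALLOC][16-21 ALLOC][22-30 FREE]
Op 6: free(a) -> (freed a); heap: [0-5 FREE][6-6 ALLOC][7-15 ALLOC][16-21 ALLOC][22-30 FREE]
Op 7: b = realloc(b, 9) -> b = 22; heap: [0-6 FREE][7-15 ALLOC][16-21 ALLOC][22-30 ALLOC]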